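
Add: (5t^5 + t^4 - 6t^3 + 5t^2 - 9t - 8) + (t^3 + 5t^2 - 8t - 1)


Align terms by degree and add:
  5t^5 + t^4 - 6t^3 + 5t^2 - 9t - 8
+ t^3 + 5t^2 - 8t - 1
= 5t^5 + t^4 - 5t^3 + 10t^2 - 17t - 9


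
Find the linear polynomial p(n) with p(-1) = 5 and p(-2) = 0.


p(n) = mn + b. Using p(-1)=5, p(-2)=0:
m = (5)/(-1 + 2) = 5/1 = 5
b = 5 - m*(-1) = 5 + 5 = 10
p(n) = 5n + 10


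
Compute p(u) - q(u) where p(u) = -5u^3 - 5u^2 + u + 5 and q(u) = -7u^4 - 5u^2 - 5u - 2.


Distribute the minus sign:
  (-5u^3 - 5u^2 + u + 5)
- (-7u^4 - 5u^2 - 5u - 2)
Negate second polynomial: 7u^4 + 5u^2 + 5u + 2
Add: 7u^4 - 5u^3 + 6u + 7


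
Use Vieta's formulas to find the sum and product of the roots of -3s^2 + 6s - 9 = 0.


For as^2+bs+c=0: sum = -b/a, product = c/a.
a=-3, b=6, c=-9
Sum = -(6)/-3 = 2
Product = (-9)/-3 = 3


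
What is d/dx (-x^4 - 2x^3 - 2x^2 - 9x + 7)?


Apply the power rule term by term:
  d/dx(-x^4) = -4x^3
  d/dx(-2x^3) = -6x^2
  d/dx(-2x^2) = -4x
  d/dx(-9x) = -9
  d/dx(7) = 0
p'(x) = -4x^3 - 6x^2 - 4x - 9


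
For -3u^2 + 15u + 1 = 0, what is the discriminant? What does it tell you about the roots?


D = b^2 - 4ac = (15)^2 - 4(-3)(1) = 225 + 12 = 237
Since D > 0: two distinct irrational roots


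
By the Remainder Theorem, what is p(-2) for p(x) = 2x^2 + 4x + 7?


By the Remainder Theorem, the remainder equals p(-2):
  2*(-2)^2 = 8
  4*(-2)^1 = -8
  constant: 7
Sum: 8 - 8 + 7 = 7


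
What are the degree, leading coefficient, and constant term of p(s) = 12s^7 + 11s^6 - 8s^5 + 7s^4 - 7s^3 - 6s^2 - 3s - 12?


Highest power of s is 7, with coefficient 12. Constant term is -12.
Degree = 7, leading coefficient = 12, constant term = -12


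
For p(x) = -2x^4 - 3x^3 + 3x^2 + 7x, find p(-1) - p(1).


p(-1) = -3
p(1) = 5
p(-1) - p(1) = -3 - 5 = -8


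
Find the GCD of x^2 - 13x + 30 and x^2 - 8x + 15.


Factor each:
  x^2 - 13x + 30 = (x - 3)(x - 10)
  x^2 - 8x + 15 = (x - 3)(x - 5)
Common monic factor: x - 3


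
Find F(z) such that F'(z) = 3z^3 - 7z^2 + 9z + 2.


Reverse power rule on each term:
  ∫ 3z^3 dz = (3/4)z^4
  ∫ -7z^2 dz = -(7/3)z^3
  ∫ 9z dz = (9/2)z^2
  ∫ 2 dz = 2z
F(z) = (3/4)z^4 - (7/3)z^3 + (9/2)z^2 + 2z + C


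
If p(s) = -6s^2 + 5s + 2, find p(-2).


Using direct substitution:
  -6 * (-2)^2 = -24
  5 * (-2)^1 = -10
  constant: 2
Sum = -24 - 10 + 2 = -32


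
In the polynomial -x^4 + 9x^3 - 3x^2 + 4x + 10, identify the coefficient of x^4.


Read off the coefficient of x^4: -1


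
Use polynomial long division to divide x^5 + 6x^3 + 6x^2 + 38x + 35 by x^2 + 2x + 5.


(x^5 + 6x^3 + 6x^2 + 38x + 35) / (x^2 + 2x + 5)
Step 1: x^3 * (x^2 + 2x + 5) = x^5 + 2x^4 + 5x^3; subtract.
Step 2: -2x^2 * (x^2 + 2x + 5) = -2x^4 - 4x^3 - 10x^2; subtract.
Step 3: 5x * (x^2 + 2x + 5) = 5x^3 + 10x^2 + 25x; subtract.
Step 4: 6 * (x^2 + 2x + 5) = 6x^2 + 12x + 30; subtract.
Quotient: x^3 - 2x^2 + 5x + 6, Remainder: x + 5


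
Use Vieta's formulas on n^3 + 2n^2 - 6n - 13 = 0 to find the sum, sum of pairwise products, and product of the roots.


Monic cubic n^3+bn^2+cn+d=0: sum=-b, pairwise sum=c, product=-d.
b=2, c=-6, d=-13
r1+r2+r3 = -2
r1r2+r1r3+r2r3 = -6
r1r2r3 = 13


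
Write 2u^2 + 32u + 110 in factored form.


Roots satisfy r1 + r2 = -b/a = -16 and r1*r2 = c/a = 55.
So r1 = -5, r2 = -11.
2u^2 + 32u + 110 = 2(u - r1)(u - r2) = 2(u + 5)(u + 11)


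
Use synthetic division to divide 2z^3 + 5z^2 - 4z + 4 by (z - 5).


Synthetic division with c = 5. Coefficients: 2, 5, -4, 4
Bring down 2.
  2 * 5 = 10; 10 + 5 = 15
  15 * 5 = 75; 75 - 4 = 71
  71 * 5 = 355; 355 + 4 = 359
Quotient: 2z^2 + 15z + 71, Remainder: 359


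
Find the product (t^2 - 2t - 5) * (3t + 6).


Distribute each term of the first polynomial:
  (t^2)(3t + 6) = 3t^3 + 6t^2
  (-2t)(3t + 6) = -6t^2 - 12t
  (-5)(3t + 6) = -15t - 30
Sum: 3t^3 - 27t - 30


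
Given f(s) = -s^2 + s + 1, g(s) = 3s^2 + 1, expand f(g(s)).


Substitute g(s) into f:
f(g(s)) = -1*(3s^2 + 1)^2 + 1*(3s^2 + 1) + 1
(3s^2 + 1)^2 = 9s^4 + 6s^2 + 1
Expand and combine: -9s^4 - 3s^2 + 1


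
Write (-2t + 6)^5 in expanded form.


Expand (-2t + 6)^5 by repeated multiplication:
  (-2t + 6)^2 = 4t^2 - 24t + 36
  (-2t + 6)^3 = -8t^3 + 72t^2 - 216t + 216
  (-2t + 6)^4 = 16t^4 - 192t^3 + 864t^2 - 1728t + 1296
= -32t^5 + 480t^4 - 2880t^3 + 8640t^2 - 12960t + 7776


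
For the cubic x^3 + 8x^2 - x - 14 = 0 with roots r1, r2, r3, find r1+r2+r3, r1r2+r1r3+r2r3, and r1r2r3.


Monic cubic x^3+bx^2+cx+d=0: sum=-b, pairwise sum=c, product=-d.
b=8, c=-1, d=-14
r1+r2+r3 = -8
r1r2+r1r3+r2r3 = -1
r1r2r3 = 14


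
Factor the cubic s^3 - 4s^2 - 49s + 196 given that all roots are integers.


Try integer roots (divisors of 196). s=4: p(4)=0.
Divide out (s - 4): quotient is s^2 - 49.
Factor the quadratic: (s - 7)(s + 7)
Result: (s - 4)(s - 7)(s + 7)


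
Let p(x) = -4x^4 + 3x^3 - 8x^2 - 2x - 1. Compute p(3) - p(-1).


p(3) = -322
p(-1) = -14
p(3) - p(-1) = -322 + 14 = -308


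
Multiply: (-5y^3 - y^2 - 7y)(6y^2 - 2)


Distribute each term of the first polynomial:
  (-5y^3)(6y^2 - 2) = -30y^5 + 10y^3
  (-y^2)(6y^2 - 2) = -6y^4 + 2y^2
  (-7y)(6y^2 - 2) = -42y^3 + 14y
Sum: -30y^5 - 6y^4 - 32y^3 + 2y^2 + 14y


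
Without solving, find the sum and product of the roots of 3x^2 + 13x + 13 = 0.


For ax^2+bx+c=0: sum = -b/a, product = c/a.
a=3, b=13, c=13
Sum = -(13)/3 = -13/3
Product = (13)/3 = 13/3


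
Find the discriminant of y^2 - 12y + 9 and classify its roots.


D = b^2 - 4ac = (-12)^2 - 4(1)(9) = 144 - 36 = 108
Since D > 0: two distinct irrational roots


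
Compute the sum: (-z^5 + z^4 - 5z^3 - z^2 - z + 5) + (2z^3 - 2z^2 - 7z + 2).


Align terms by degree and add:
  -z^5 + z^4 - 5z^3 - z^2 - z + 5
+ 2z^3 - 2z^2 - 7z + 2
= -z^5 + z^4 - 3z^3 - 3z^2 - 8z + 7


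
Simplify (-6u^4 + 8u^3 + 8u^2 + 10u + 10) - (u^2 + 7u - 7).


Distribute the minus sign:
  (-6u^4 + 8u^3 + 8u^2 + 10u + 10)
- (u^2 + 7u - 7)
Negate second polynomial: -u^2 - 7u + 7
Add: -6u^4 + 8u^3 + 7u^2 + 3u + 17


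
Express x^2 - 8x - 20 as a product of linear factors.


Roots satisfy r1 + r2 = -b/a = 8 and r1*r2 = c/a = -20.
So r1 = -2, r2 = 10.
x^2 - 8x - 20 = (x - r1)(x - r2) = (x + 2)(x - 10)


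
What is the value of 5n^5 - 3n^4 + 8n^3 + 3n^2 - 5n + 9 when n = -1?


Using direct substitution:
  5 * (-1)^5 = -5
  -3 * (-1)^4 = -3
  8 * (-1)^3 = -8
  3 * (-1)^2 = 3
  -5 * (-1)^1 = 5
  constant: 9
Sum = -5 - 3 - 8 + 3 + 5 + 9 = 1


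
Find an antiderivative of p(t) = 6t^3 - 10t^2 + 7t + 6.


Reverse power rule on each term:
  ∫ 6t^3 dt = (3/2)t^4
  ∫ -10t^2 dt = -(10/3)t^3
  ∫ 7t dt = (7/2)t^2
  ∫ 6 dt = 6t
F(t) = (3/2)t^4 - (10/3)t^3 + (7/2)t^2 + 6t + C


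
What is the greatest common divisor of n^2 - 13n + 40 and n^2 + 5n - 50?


Factor each:
  n^2 - 13n + 40 = (n - 5)(n - 8)
  n^2 + 5n - 50 = (n - 5)(n + 10)
Common monic factor: n - 5


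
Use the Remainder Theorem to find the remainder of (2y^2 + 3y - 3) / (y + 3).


By the Remainder Theorem, the remainder equals p(-3):
  2*(-3)^2 = 18
  3*(-3)^1 = -9
  constant: -3
Sum: 18 - 9 - 3 = 6


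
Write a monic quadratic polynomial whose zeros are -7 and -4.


p(t) = (t + 7)(t + 4)
Expand: t^2 + 11t + 28


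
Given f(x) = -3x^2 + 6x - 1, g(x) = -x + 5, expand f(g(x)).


Substitute g(x) into f:
f(g(x)) = -3*(-x + 5)^2 + 6*(-x + 5) + (-1)
(-x + 5)^2 = x^2 - 10x + 25
Expand and combine: -3x^2 + 24x - 46


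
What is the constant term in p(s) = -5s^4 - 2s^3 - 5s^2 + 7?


Read off the constant term: 7


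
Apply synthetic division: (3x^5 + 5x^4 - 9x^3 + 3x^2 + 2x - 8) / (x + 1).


Synthetic division with c = -1. Coefficients: 3, 5, -9, 3, 2, -8
Bring down 3.
  3 * -1 = -3; -3 + 5 = 2
  2 * -1 = -2; -2 - 9 = -11
  -11 * -1 = 11; 11 + 3 = 14
  14 * -1 = -14; -14 + 2 = -12
  -12 * -1 = 12; 12 - 8 = 4
Quotient: 3x^4 + 2x^3 - 11x^2 + 14x - 12, Remainder: 4


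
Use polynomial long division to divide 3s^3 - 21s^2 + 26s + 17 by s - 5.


(3s^3 - 21s^2 + 26s + 17) / (s - 5)
Step 1: 3s^2 * (s - 5) = 3s^3 - 15s^2; subtract.
Step 2: -6s * (s - 5) = -6s^2 + 30s; subtract.
Step 3: -4 * (s - 5) = -4s + 20; subtract.
Quotient: 3s^2 - 6s - 4, Remainder: -3


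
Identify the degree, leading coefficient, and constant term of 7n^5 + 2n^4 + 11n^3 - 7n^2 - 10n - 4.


Highest power of n is 5, with coefficient 7. Constant term is -4.
Degree = 5, leading coefficient = 7, constant term = -4


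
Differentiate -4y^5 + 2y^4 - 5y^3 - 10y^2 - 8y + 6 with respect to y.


Apply the power rule term by term:
  d/dy(-4y^5) = -20y^4
  d/dy(2y^4) = 8y^3
  d/dy(-5y^3) = -15y^2
  d/dy(-10y^2) = -20y
  d/dy(-8y) = -8
  d/dy(6) = 0
p'(y) = -20y^4 + 8y^3 - 15y^2 - 20y - 8


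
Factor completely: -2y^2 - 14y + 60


Roots satisfy r1 + r2 = -b/a = -7 and r1*r2 = c/a = -30.
So r1 = -10, r2 = 3.
-2y^2 - 14y + 60 = -2(y - r1)(y - r2) = -2(y + 10)(y - 3)


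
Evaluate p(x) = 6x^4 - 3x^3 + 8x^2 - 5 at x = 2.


Using direct substitution:
  6 * (2)^4 = 96
  -3 * (2)^3 = -24
  8 * (2)^2 = 32
  0 * (2)^1 = 0
  constant: -5
Sum = 96 - 24 + 32 + 0 - 5 = 99


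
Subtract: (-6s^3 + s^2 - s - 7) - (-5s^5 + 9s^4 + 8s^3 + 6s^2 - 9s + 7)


Distribute the minus sign:
  (-6s^3 + s^2 - s - 7)
- (-5s^5 + 9s^4 + 8s^3 + 6s^2 - 9s + 7)
Negate second polynomial: 5s^5 - 9s^4 - 8s^3 - 6s^2 + 9s - 7
Add: 5s^5 - 9s^4 - 14s^3 - 5s^2 + 8s - 14


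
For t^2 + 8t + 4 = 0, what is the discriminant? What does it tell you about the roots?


D = b^2 - 4ac = (8)^2 - 4(1)(4) = 64 - 16 = 48
Since D > 0: two distinct irrational roots


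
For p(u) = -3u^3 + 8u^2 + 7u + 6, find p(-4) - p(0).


p(-4) = 298
p(0) = 6
p(-4) - p(0) = 298 - 6 = 292


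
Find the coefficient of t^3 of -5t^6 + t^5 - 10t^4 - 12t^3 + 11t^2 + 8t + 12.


Read off the coefficient of t^3: -12


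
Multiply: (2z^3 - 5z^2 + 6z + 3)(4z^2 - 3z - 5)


Distribute each term of the first polynomial:
  (2z^3)(4z^2 - 3z - 5) = 8z^5 - 6z^4 - 10z^3
  (-5z^2)(4z^2 - 3z - 5) = -20z^4 + 15z^3 + 25z^2
  (6z)(4z^2 - 3z - 5) = 24z^3 - 18z^2 - 30z
  (3)(4z^2 - 3z - 5) = 12z^2 - 9z - 15
Sum: 8z^5 - 26z^4 + 29z^3 + 19z^2 - 39z - 15


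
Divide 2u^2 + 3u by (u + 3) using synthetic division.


Synthetic division with c = -3. Coefficients: 2, 3, 0
Bring down 2.
  2 * -3 = -6; -6 + 3 = -3
  -3 * -3 = 9; 9 + 0 = 9
Quotient: 2u - 3, Remainder: 9


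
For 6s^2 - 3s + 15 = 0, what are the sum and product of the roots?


For as^2+bs+c=0: sum = -b/a, product = c/a.
a=6, b=-3, c=15
Sum = -(-3)/6 = 1/2
Product = (15)/6 = 5/2


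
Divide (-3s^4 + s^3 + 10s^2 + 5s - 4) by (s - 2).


(-3s^4 + s^3 + 10s^2 + 5s - 4) / (s - 2)
Step 1: -3s^3 * (s - 2) = -3s^4 + 6s^3; subtract.
Step 2: -5s^2 * (s - 2) = -5s^3 + 10s^2; subtract.
Step 3: 0 * (s - 2) = 0; subtract.
Step 4: 5 * (s - 2) = 5s - 10; subtract.
Quotient: -3s^3 - 5s^2 + 5, Remainder: 6


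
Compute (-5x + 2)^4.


Expand (-5x + 2)^4 by repeated multiplication:
  (-5x + 2)^2 = 25x^2 - 20x + 4
  (-5x + 2)^3 = -125x^3 + 150x^2 - 60x + 8
= 625x^4 - 1000x^3 + 600x^2 - 160x + 16


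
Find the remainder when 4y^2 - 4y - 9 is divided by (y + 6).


By the Remainder Theorem, the remainder equals p(-6):
  4*(-6)^2 = 144
  -4*(-6)^1 = 24
  constant: -9
Sum: 144 + 24 - 9 = 159


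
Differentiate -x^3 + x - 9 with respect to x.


Apply the power rule term by term:
  d/dx(-x^3) = -3x^2
  d/dx(x) = 1
  d/dx(-9) = 0
p'(x) = -3x^2 + 1


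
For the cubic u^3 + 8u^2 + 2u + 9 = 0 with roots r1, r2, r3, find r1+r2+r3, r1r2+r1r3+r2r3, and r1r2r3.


Monic cubic u^3+bu^2+cu+d=0: sum=-b, pairwise sum=c, product=-d.
b=8, c=2, d=9
r1+r2+r3 = -8
r1r2+r1r3+r2r3 = 2
r1r2r3 = -9


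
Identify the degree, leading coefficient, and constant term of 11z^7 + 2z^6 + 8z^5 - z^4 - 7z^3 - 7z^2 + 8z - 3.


Highest power of z is 7, with coefficient 11. Constant term is -3.
Degree = 7, leading coefficient = 11, constant term = -3


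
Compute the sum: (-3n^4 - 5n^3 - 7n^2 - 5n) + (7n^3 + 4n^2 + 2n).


Align terms by degree and add:
  -3n^4 - 5n^3 - 7n^2 - 5n
+ 7n^3 + 4n^2 + 2n
= -3n^4 + 2n^3 - 3n^2 - 3n


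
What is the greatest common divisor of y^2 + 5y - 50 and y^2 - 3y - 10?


Factor each:
  y^2 + 5y - 50 = (y - 5)(y + 10)
  y^2 - 3y - 10 = (y - 5)(y + 2)
Common monic factor: y - 5


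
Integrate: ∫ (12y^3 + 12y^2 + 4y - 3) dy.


Reverse power rule on each term:
  ∫ 12y^3 dy = 3y^4
  ∫ 12y^2 dy = 4y^3
  ∫ 4y dy = 2y^2
  ∫ -3 dy = -3y
F(y) = 3y^4 + 4y^3 + 2y^2 - 3y + C


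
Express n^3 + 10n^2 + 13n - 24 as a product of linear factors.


Try integer roots (divisors of -24). n=-3: p(-3)=0.
Divide out (n + 3): quotient is n^2 + 7n - 8.
Factor the quadratic: (n + 8)(n - 1)
Result: (n + 3)(n + 8)(n - 1)


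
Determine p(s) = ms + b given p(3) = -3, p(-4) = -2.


p(s) = ms + b. Using p(3)=-3, p(-4)=-2:
m = (-3 + 2)/(3 + 4) = -1/7 = -1/7
b = -3 - m*(3) = -3 + 3/7 = -18/7
p(s) = -(1/7)s - (18/7)


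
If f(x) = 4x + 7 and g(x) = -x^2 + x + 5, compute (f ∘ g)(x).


Substitute g(x) into f:
f(g(x)) = 4*(-x^2 + x + 5) + 7
Expand and combine: -4x^2 + 4x + 27


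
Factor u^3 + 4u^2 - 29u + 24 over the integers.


Try integer roots (divisors of 24). u=-8: p(-8)=0.
Divide out (u + 8): quotient is u^2 - 4u + 3.
Factor the quadratic: (u - 3)(u - 1)
Result: (u + 8)(u - 3)(u - 1)


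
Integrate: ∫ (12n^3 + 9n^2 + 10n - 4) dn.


Reverse power rule on each term:
  ∫ 12n^3 dn = 3n^4
  ∫ 9n^2 dn = 3n^3
  ∫ 10n dn = 5n^2
  ∫ -4 dn = -4n
F(n) = 3n^4 + 3n^3 + 5n^2 - 4n + C


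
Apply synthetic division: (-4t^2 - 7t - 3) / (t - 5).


Synthetic division with c = 5. Coefficients: -4, -7, -3
Bring down -4.
  -4 * 5 = -20; -20 - 7 = -27
  -27 * 5 = -135; -135 - 3 = -138
Quotient: -4t - 27, Remainder: -138


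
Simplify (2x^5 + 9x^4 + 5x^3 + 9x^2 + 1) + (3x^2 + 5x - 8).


Align terms by degree and add:
  2x^5 + 9x^4 + 5x^3 + 9x^2 + 1
+ 3x^2 + 5x - 8
= 2x^5 + 9x^4 + 5x^3 + 12x^2 + 5x - 7


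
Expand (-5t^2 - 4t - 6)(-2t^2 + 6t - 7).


Distribute each term of the first polynomial:
  (-5t^2)(-2t^2 + 6t - 7) = 10t^4 - 30t^3 + 35t^2
  (-4t)(-2t^2 + 6t - 7) = 8t^3 - 24t^2 + 28t
  (-6)(-2t^2 + 6t - 7) = 12t^2 - 36t + 42
Sum: 10t^4 - 22t^3 + 23t^2 - 8t + 42


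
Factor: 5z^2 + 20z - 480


Roots satisfy r1 + r2 = -b/a = -4 and r1*r2 = c/a = -96.
So r1 = -12, r2 = 8.
5z^2 + 20z - 480 = 5(z - r1)(z - r2) = 5(z + 12)(z - 8)


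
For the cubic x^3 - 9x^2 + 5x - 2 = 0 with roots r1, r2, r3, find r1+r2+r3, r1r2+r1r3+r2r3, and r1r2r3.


Monic cubic x^3+bx^2+cx+d=0: sum=-b, pairwise sum=c, product=-d.
b=-9, c=5, d=-2
r1+r2+r3 = 9
r1r2+r1r3+r2r3 = 5
r1r2r3 = 2


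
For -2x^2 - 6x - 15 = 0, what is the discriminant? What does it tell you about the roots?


D = b^2 - 4ac = (-6)^2 - 4(-2)(-15) = 36 - 120 = -84
Since D < 0: two complex conjugate roots (no real roots)


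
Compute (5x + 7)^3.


Expand (5x + 7)^3 by repeated multiplication:
  (5x + 7)^2 = 25x^2 + 70x + 49
= 125x^3 + 525x^2 + 735x + 343


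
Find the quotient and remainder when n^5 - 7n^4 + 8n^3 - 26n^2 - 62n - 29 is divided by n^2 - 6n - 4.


(n^5 - 7n^4 + 8n^3 - 26n^2 - 62n - 29) / (n^2 - 6n - 4)
Step 1: n^3 * (n^2 - 6n - 4) = n^5 - 6n^4 - 4n^3; subtract.
Step 2: -n^2 * (n^2 - 6n - 4) = -n^4 + 6n^3 + 4n^2; subtract.
Step 3: 6n * (n^2 - 6n - 4) = 6n^3 - 36n^2 - 24n; subtract.
Step 4: 6 * (n^2 - 6n - 4) = 6n^2 - 36n - 24; subtract.
Quotient: n^3 - n^2 + 6n + 6, Remainder: -2n - 5


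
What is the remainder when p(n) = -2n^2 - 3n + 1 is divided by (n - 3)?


By the Remainder Theorem, the remainder equals p(3):
  -2*(3)^2 = -18
  -3*(3)^1 = -9
  constant: 1
Sum: -18 - 9 + 1 = -26


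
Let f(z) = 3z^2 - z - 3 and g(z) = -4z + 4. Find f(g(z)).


Substitute g(z) into f:
f(g(z)) = 3*(-4z + 4)^2 + (-1)*(-4z + 4) + (-3)
(-4z + 4)^2 = 16z^2 - 32z + 16
Expand and combine: 48z^2 - 92z + 41


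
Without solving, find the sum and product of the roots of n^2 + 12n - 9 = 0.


For an^2+bn+c=0: sum = -b/a, product = c/a.
a=1, b=12, c=-9
Sum = -(12)/1 = -12
Product = (-9)/1 = -9


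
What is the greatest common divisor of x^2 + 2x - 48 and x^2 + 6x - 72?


Factor each:
  x^2 + 2x - 48 = (x - 6)(x + 8)
  x^2 + 6x - 72 = (x - 6)(x + 12)
Common monic factor: x - 6


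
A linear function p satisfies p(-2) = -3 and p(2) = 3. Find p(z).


p(z) = mz + b. Using p(-2)=-3, p(2)=3:
m = (-3 - 3)/(-2 - 2) = -6/-4 = 3/2
b = -3 - m*(-2) = -3 + 3 = 0
p(z) = (3/2)z


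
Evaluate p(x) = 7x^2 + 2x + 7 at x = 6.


Using direct substitution:
  7 * (6)^2 = 252
  2 * (6)^1 = 12
  constant: 7
Sum = 252 + 12 + 7 = 271


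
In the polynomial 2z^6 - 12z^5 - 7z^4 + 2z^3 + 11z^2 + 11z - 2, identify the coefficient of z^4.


Read off the coefficient of z^4: -7


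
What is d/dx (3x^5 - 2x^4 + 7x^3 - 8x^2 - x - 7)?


Apply the power rule term by term:
  d/dx(3x^5) = 15x^4
  d/dx(-2x^4) = -8x^3
  d/dx(7x^3) = 21x^2
  d/dx(-8x^2) = -16x
  d/dx(-x) = -1
  d/dx(-7) = 0
p'(x) = 15x^4 - 8x^3 + 21x^2 - 16x - 1


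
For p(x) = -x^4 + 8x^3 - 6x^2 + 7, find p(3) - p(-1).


p(3) = 88
p(-1) = -8
p(3) - p(-1) = 88 + 8 = 96


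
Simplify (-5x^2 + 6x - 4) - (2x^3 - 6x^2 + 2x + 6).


Distribute the minus sign:
  (-5x^2 + 6x - 4)
- (2x^3 - 6x^2 + 2x + 6)
Negate second polynomial: -2x^3 + 6x^2 - 2x - 6
Add: -2x^3 + x^2 + 4x - 10


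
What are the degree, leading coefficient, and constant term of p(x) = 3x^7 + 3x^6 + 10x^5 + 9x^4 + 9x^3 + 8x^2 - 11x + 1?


Highest power of x is 7, with coefficient 3. Constant term is 1.
Degree = 7, leading coefficient = 3, constant term = 1


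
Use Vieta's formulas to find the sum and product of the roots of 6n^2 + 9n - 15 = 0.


For an^2+bn+c=0: sum = -b/a, product = c/a.
a=6, b=9, c=-15
Sum = -(9)/6 = -3/2
Product = (-15)/6 = -5/2


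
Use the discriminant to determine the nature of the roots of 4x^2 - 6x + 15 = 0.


D = b^2 - 4ac = (-6)^2 - 4(4)(15) = 36 - 240 = -204
Since D < 0: two complex conjugate roots (no real roots)


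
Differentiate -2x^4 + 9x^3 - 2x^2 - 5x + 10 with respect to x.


Apply the power rule term by term:
  d/dx(-2x^4) = -8x^3
  d/dx(9x^3) = 27x^2
  d/dx(-2x^2) = -4x
  d/dx(-5x) = -5
  d/dx(10) = 0
p'(x) = -8x^3 + 27x^2 - 4x - 5


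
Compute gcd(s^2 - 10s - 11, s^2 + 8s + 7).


Factor each:
  s^2 - 10s - 11 = (s + 1)(s - 11)
  s^2 + 8s + 7 = (s + 1)(s + 7)
Common monic factor: s + 1


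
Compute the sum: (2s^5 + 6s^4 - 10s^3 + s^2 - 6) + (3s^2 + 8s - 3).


Align terms by degree and add:
  2s^5 + 6s^4 - 10s^3 + s^2 - 6
+ 3s^2 + 8s - 3
= 2s^5 + 6s^4 - 10s^3 + 4s^2 + 8s - 9


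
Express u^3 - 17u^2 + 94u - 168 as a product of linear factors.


Try integer roots (divisors of -168). u=4: p(4)=0.
Divide out (u - 4): quotient is u^2 - 13u + 42.
Factor the quadratic: (u - 7)(u - 6)
Result: (u - 4)(u - 7)(u - 6)


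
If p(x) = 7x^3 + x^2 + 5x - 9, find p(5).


Using direct substitution:
  7 * (5)^3 = 875
  1 * (5)^2 = 25
  5 * (5)^1 = 25
  constant: -9
Sum = 875 + 25 + 25 - 9 = 916


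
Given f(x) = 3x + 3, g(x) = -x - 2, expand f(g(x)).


Substitute g(x) into f:
f(g(x)) = 3*(-x - 2) + 3
Expand and combine: -3x - 3


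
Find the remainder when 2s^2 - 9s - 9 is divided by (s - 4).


By the Remainder Theorem, the remainder equals p(4):
  2*(4)^2 = 32
  -9*(4)^1 = -36
  constant: -9
Sum: 32 - 36 - 9 = -13


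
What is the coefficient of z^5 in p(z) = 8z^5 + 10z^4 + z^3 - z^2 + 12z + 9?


Read off the coefficient of z^5: 8


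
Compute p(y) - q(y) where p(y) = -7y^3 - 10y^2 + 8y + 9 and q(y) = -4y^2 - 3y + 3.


Distribute the minus sign:
  (-7y^3 - 10y^2 + 8y + 9)
- (-4y^2 - 3y + 3)
Negate second polynomial: 4y^2 + 3y - 3
Add: -7y^3 - 6y^2 + 11y + 6


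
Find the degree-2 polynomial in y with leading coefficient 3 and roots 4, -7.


p(y) = 3(y - 4)(y + 7)
Expand: 3y^2 + 9y - 84


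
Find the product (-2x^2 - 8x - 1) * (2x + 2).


Distribute each term of the first polynomial:
  (-2x^2)(2x + 2) = -4x^3 - 4x^2
  (-8x)(2x + 2) = -16x^2 - 16x
  (-1)(2x + 2) = -2x - 2
Sum: -4x^3 - 20x^2 - 18x - 2


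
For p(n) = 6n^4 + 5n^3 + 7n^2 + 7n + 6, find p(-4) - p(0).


p(-4) = 1306
p(0) = 6
p(-4) - p(0) = 1306 - 6 = 1300


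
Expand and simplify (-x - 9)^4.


Expand (-x - 9)^4 by repeated multiplication:
  (-x - 9)^2 = x^2 + 18x + 81
  (-x - 9)^3 = -x^3 - 27x^2 - 243x - 729
= x^4 + 36x^3 + 486x^2 + 2916x + 6561


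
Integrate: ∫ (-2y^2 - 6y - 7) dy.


Reverse power rule on each term:
  ∫ -2y^2 dy = -(2/3)y^3
  ∫ -6y dy = -3y^2
  ∫ -7 dy = -7y
F(y) = -(2/3)y^3 - 3y^2 - 7y + C


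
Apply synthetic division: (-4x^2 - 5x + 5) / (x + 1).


Synthetic division with c = -1. Coefficients: -4, -5, 5
Bring down -4.
  -4 * -1 = 4; 4 - 5 = -1
  -1 * -1 = 1; 1 + 5 = 6
Quotient: -4x - 1, Remainder: 6


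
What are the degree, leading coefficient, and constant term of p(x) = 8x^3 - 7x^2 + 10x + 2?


Highest power of x is 3, with coefficient 8. Constant term is 2.
Degree = 3, leading coefficient = 8, constant term = 2


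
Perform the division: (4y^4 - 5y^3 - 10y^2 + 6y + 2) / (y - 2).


(4y^4 - 5y^3 - 10y^2 + 6y + 2) / (y - 2)
Step 1: 4y^3 * (y - 2) = 4y^4 - 8y^3; subtract.
Step 2: 3y^2 * (y - 2) = 3y^3 - 6y^2; subtract.
Step 3: -4y * (y - 2) = -4y^2 + 8y; subtract.
Step 4: -2 * (y - 2) = -2y + 4; subtract.
Quotient: 4y^3 + 3y^2 - 4y - 2, Remainder: -2


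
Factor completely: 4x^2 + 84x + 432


Roots satisfy r1 + r2 = -b/a = -21 and r1*r2 = c/a = 108.
So r1 = -12, r2 = -9.
4x^2 + 84x + 432 = 4(x - r1)(x - r2) = 4(x + 12)(x + 9)


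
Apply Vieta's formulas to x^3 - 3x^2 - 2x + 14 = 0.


Monic cubic x^3+bx^2+cx+d=0: sum=-b, pairwise sum=c, product=-d.
b=-3, c=-2, d=14
r1+r2+r3 = 3
r1r2+r1r3+r2r3 = -2
r1r2r3 = -14


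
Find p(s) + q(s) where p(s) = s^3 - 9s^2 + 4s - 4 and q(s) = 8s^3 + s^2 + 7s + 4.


Align terms by degree and add:
  s^3 - 9s^2 + 4s - 4
+ 8s^3 + s^2 + 7s + 4
= 9s^3 - 8s^2 + 11s


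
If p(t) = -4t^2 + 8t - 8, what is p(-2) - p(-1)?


p(-2) = -40
p(-1) = -20
p(-2) - p(-1) = -40 + 20 = -20


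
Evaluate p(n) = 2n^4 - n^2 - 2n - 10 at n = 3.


Using direct substitution:
  2 * (3)^4 = 162
  0 * (3)^3 = 0
  -1 * (3)^2 = -9
  -2 * (3)^1 = -6
  constant: -10
Sum = 162 + 0 - 9 - 6 - 10 = 137


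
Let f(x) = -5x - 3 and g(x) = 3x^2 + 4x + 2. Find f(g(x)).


Substitute g(x) into f:
f(g(x)) = -5*(3x^2 + 4x + 2) + (-3)
Expand and combine: -15x^2 - 20x - 13


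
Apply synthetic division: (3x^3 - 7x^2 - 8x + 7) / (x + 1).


Synthetic division with c = -1. Coefficients: 3, -7, -8, 7
Bring down 3.
  3 * -1 = -3; -3 - 7 = -10
  -10 * -1 = 10; 10 - 8 = 2
  2 * -1 = -2; -2 + 7 = 5
Quotient: 3x^2 - 10x + 2, Remainder: 5


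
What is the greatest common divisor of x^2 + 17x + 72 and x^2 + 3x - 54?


Factor each:
  x^2 + 17x + 72 = (x + 9)(x + 8)
  x^2 + 3x - 54 = (x + 9)(x - 6)
Common monic factor: x + 9


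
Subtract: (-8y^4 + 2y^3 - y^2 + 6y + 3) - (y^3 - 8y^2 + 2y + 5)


Distribute the minus sign:
  (-8y^4 + 2y^3 - y^2 + 6y + 3)
- (y^3 - 8y^2 + 2y + 5)
Negate second polynomial: -y^3 + 8y^2 - 2y - 5
Add: -8y^4 + y^3 + 7y^2 + 4y - 2


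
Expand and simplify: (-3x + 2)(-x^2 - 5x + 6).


Distribute each term of the first polynomial:
  (-3x)(-x^2 - 5x + 6) = 3x^3 + 15x^2 - 18x
  (2)(-x^2 - 5x + 6) = -2x^2 - 10x + 12
Sum: 3x^3 + 13x^2 - 28x + 12


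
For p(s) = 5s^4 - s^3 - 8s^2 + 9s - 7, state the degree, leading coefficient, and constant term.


Highest power of s is 4, with coefficient 5. Constant term is -7.
Degree = 4, leading coefficient = 5, constant term = -7


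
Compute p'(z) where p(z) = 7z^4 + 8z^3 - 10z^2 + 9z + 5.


Apply the power rule term by term:
  d/dz(7z^4) = 28z^3
  d/dz(8z^3) = 24z^2
  d/dz(-10z^2) = -20z
  d/dz(9z) = 9
  d/dz(5) = 0
p'(z) = 28z^3 + 24z^2 - 20z + 9


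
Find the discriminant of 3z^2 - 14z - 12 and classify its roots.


D = b^2 - 4ac = (-14)^2 - 4(3)(-12) = 196 + 144 = 340
Since D > 0: two distinct irrational roots


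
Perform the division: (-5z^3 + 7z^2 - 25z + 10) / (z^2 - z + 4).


(-5z^3 + 7z^2 - 25z + 10) / (z^2 - z + 4)
Step 1: -5z * (z^2 - z + 4) = -5z^3 + 5z^2 - 20z; subtract.
Step 2: 2 * (z^2 - z + 4) = 2z^2 - 2z + 8; subtract.
Quotient: -5z + 2, Remainder: -3z + 2


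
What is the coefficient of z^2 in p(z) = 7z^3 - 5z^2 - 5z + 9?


Read off the coefficient of z^2: -5


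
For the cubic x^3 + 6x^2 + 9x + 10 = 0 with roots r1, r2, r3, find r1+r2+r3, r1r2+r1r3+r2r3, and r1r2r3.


Monic cubic x^3+bx^2+cx+d=0: sum=-b, pairwise sum=c, product=-d.
b=6, c=9, d=10
r1+r2+r3 = -6
r1r2+r1r3+r2r3 = 9
r1r2r3 = -10


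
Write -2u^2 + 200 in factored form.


Roots satisfy r1 + r2 = -b/a = 0 and r1*r2 = c/a = -100.
So r1 = -10, r2 = 10.
-2u^2 + 200 = -2(u - r1)(u - r2) = -2(u + 10)(u - 10)


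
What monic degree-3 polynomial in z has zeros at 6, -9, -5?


p(z) = (z - 6)(z + 9)(z + 5)
Expand: z^3 + 8z^2 - 39z - 270


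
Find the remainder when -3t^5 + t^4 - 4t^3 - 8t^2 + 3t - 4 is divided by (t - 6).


By the Remainder Theorem, the remainder equals p(6):
  -3*(6)^5 = -23328
  1*(6)^4 = 1296
  -4*(6)^3 = -864
  -8*(6)^2 = -288
  3*(6)^1 = 18
  constant: -4
Sum: -23328 + 1296 - 864 - 288 + 18 - 4 = -23170


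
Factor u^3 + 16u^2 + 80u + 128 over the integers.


Try integer roots (divisors of 128). u=-4: p(-4)=0.
Divide out (u + 4): quotient is u^2 + 12u + 32.
Factor the quadratic: (u + 4)(u + 8)
Result: (u + 4)(u + 4)(u + 8)


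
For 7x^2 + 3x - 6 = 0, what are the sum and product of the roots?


For ax^2+bx+c=0: sum = -b/a, product = c/a.
a=7, b=3, c=-6
Sum = -(3)/7 = -3/7
Product = (-6)/7 = -6/7


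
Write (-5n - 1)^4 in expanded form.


Expand (-5n - 1)^4 by repeated multiplication:
  (-5n - 1)^2 = 25n^2 + 10n + 1
  (-5n - 1)^3 = -125n^3 - 75n^2 - 15n - 1
= 625n^4 + 500n^3 + 150n^2 + 20n + 1


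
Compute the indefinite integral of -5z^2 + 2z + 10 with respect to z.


Reverse power rule on each term:
  ∫ -5z^2 dz = -(5/3)z^3
  ∫ 2z dz = z^2
  ∫ 10 dz = 10z
F(z) = -(5/3)z^3 + z^2 + 10z + C


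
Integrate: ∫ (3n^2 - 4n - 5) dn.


Reverse power rule on each term:
  ∫ 3n^2 dn = n^3
  ∫ -4n dn = -2n^2
  ∫ -5 dn = -5n
F(n) = n^3 - 2n^2 - 5n + C


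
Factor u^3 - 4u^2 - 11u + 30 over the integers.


Try integer roots (divisors of 30). u=5: p(5)=0.
Divide out (u - 5): quotient is u^2 + u - 6.
Factor the quadratic: (u + 3)(u - 2)
Result: (u - 5)(u + 3)(u - 2)


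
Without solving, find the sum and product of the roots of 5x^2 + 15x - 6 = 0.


For ax^2+bx+c=0: sum = -b/a, product = c/a.
a=5, b=15, c=-6
Sum = -(15)/5 = -3
Product = (-6)/5 = -6/5


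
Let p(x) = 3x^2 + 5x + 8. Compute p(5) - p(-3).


p(5) = 108
p(-3) = 20
p(5) - p(-3) = 108 - 20 = 88


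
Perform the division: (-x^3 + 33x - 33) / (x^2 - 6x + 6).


(-x^3 + 33x - 33) / (x^2 - 6x + 6)
Step 1: -x * (x^2 - 6x + 6) = -x^3 + 6x^2 - 6x; subtract.
Step 2: -6 * (x^2 - 6x + 6) = -6x^2 + 36x - 36; subtract.
Quotient: -x - 6, Remainder: 3x + 3


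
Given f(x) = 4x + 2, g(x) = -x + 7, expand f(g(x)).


Substitute g(x) into f:
f(g(x)) = 4*(-x + 7) + 2
Expand and combine: -4x + 30


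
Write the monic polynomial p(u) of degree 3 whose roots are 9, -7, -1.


p(u) = (u - 9)(u + 7)(u + 1)
Expand: u^3 - u^2 - 65u - 63


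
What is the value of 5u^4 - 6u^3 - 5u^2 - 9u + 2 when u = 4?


Using direct substitution:
  5 * (4)^4 = 1280
  -6 * (4)^3 = -384
  -5 * (4)^2 = -80
  -9 * (4)^1 = -36
  constant: 2
Sum = 1280 - 384 - 80 - 36 + 2 = 782


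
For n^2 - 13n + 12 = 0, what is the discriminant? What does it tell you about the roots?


D = b^2 - 4ac = (-13)^2 - 4(1)(12) = 169 - 48 = 121
Since D > 0: two distinct rational roots


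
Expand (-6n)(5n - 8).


Distribute each term of the first polynomial:
  (-6n)(5n - 8) = -30n^2 + 48n
Sum: -30n^2 + 48n


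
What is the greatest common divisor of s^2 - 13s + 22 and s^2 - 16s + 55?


Factor each:
  s^2 - 13s + 22 = (s - 11)(s - 2)
  s^2 - 16s + 55 = (s - 11)(s - 5)
Common monic factor: s - 11


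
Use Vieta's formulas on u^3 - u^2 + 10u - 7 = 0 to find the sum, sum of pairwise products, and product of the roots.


Monic cubic u^3+bu^2+cu+d=0: sum=-b, pairwise sum=c, product=-d.
b=-1, c=10, d=-7
r1+r2+r3 = 1
r1r2+r1r3+r2r3 = 10
r1r2r3 = 7


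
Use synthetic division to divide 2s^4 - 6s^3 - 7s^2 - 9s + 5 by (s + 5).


Synthetic division with c = -5. Coefficients: 2, -6, -7, -9, 5
Bring down 2.
  2 * -5 = -10; -10 - 6 = -16
  -16 * -5 = 80; 80 - 7 = 73
  73 * -5 = -365; -365 - 9 = -374
  -374 * -5 = 1870; 1870 + 5 = 1875
Quotient: 2s^3 - 16s^2 + 73s - 374, Remainder: 1875


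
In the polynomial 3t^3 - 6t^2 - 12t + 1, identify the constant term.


Read off the constant term: 1


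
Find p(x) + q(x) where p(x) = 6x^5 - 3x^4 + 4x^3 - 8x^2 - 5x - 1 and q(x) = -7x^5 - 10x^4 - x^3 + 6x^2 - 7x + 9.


Align terms by degree and add:
  6x^5 - 3x^4 + 4x^3 - 8x^2 - 5x - 1
  -7x^5 - 10x^4 - x^3 + 6x^2 - 7x + 9
= -x^5 - 13x^4 + 3x^3 - 2x^2 - 12x + 8


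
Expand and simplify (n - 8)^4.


Expand (n - 8)^4 by repeated multiplication:
  (n - 8)^2 = n^2 - 16n + 64
  (n - 8)^3 = n^3 - 24n^2 + 192n - 512
= n^4 - 32n^3 + 384n^2 - 2048n + 4096


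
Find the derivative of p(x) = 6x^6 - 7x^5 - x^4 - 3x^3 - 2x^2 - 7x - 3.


Apply the power rule term by term:
  d/dx(6x^6) = 36x^5
  d/dx(-7x^5) = -35x^4
  d/dx(-x^4) = -4x^3
  d/dx(-3x^3) = -9x^2
  d/dx(-2x^2) = -4x
  d/dx(-7x) = -7
  d/dx(-3) = 0
p'(x) = 36x^5 - 35x^4 - 4x^3 - 9x^2 - 4x - 7


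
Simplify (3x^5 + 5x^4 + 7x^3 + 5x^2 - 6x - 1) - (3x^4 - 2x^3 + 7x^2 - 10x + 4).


Distribute the minus sign:
  (3x^5 + 5x^4 + 7x^3 + 5x^2 - 6x - 1)
- (3x^4 - 2x^3 + 7x^2 - 10x + 4)
Negate second polynomial: -3x^4 + 2x^3 - 7x^2 + 10x - 4
Add: 3x^5 + 2x^4 + 9x^3 - 2x^2 + 4x - 5


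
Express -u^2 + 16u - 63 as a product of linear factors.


Roots satisfy r1 + r2 = -b/a = 16 and r1*r2 = c/a = 63.
So r1 = 9, r2 = 7.
-u^2 + 16u - 63 = -(u - r1)(u - r2) = -(u - 9)(u - 7)


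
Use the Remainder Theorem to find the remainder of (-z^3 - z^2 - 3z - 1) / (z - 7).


By the Remainder Theorem, the remainder equals p(7):
  -1*(7)^3 = -343
  -1*(7)^2 = -49
  -3*(7)^1 = -21
  constant: -1
Sum: -343 - 49 - 21 - 1 = -414


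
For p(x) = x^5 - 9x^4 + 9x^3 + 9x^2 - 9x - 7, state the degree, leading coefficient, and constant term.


Highest power of x is 5, with coefficient 1. Constant term is -7.
Degree = 5, leading coefficient = 1, constant term = -7


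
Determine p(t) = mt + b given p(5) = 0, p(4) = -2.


p(t) = mt + b. Using p(5)=0, p(4)=-2:
m = (0 + 2)/(5 - 4) = 2/1 = 2
b = 0 - m*(5) = 0 - 10 = -10
p(t) = 2t - 10


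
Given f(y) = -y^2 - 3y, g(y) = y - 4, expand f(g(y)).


Substitute g(y) into f:
f(g(y)) = -1*(y - 4)^2 + (-3)*(y - 4)
(y - 4)^2 = y^2 - 8y + 16
Expand and combine: -y^2 + 5y - 4


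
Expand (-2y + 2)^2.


Expand (-2y + 2)^2 by repeated multiplication:
= 4y^2 - 8y + 4


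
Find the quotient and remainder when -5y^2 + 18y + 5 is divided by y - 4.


(-5y^2 + 18y + 5) / (y - 4)
Step 1: -5y * (y - 4) = -5y^2 + 20y; subtract.
Step 2: -2 * (y - 4) = -2y + 8; subtract.
Quotient: -5y - 2, Remainder: -3


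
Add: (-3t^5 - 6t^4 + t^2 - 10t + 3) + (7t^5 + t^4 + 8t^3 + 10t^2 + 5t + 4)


Align terms by degree and add:
  -3t^5 - 6t^4 + t^2 - 10t + 3
+ 7t^5 + t^4 + 8t^3 + 10t^2 + 5t + 4
= 4t^5 - 5t^4 + 8t^3 + 11t^2 - 5t + 7


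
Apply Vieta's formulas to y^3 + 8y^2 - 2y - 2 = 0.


Monic cubic y^3+by^2+cy+d=0: sum=-b, pairwise sum=c, product=-d.
b=8, c=-2, d=-2
r1+r2+r3 = -8
r1r2+r1r3+r2r3 = -2
r1r2r3 = 2


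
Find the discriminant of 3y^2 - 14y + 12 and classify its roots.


D = b^2 - 4ac = (-14)^2 - 4(3)(12) = 196 - 144 = 52
Since D > 0: two distinct irrational roots


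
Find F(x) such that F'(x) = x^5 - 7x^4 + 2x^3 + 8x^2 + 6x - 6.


Reverse power rule on each term:
  ∫ x^5 dx = (1/6)x^6
  ∫ -7x^4 dx = -(7/5)x^5
  ∫ 2x^3 dx = (1/2)x^4
  ∫ 8x^2 dx = (8/3)x^3
  ∫ 6x dx = 3x^2
  ∫ -6 dx = -6x
F(x) = (1/6)x^6 - (7/5)x^5 + (1/2)x^4 + (8/3)x^3 + 3x^2 - 6x + C


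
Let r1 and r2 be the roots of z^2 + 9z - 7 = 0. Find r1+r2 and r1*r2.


For az^2+bz+c=0: sum = -b/a, product = c/a.
a=1, b=9, c=-7
Sum = -(9)/1 = -9
Product = (-7)/1 = -7


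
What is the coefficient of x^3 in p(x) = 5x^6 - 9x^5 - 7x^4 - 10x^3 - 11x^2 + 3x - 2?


Read off the coefficient of x^3: -10


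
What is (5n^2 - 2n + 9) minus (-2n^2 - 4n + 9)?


Distribute the minus sign:
  (5n^2 - 2n + 9)
- (-2n^2 - 4n + 9)
Negate second polynomial: 2n^2 + 4n - 9
Add: 7n^2 + 2n


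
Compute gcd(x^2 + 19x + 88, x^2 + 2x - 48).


Factor each:
  x^2 + 19x + 88 = (x + 8)(x + 11)
  x^2 + 2x - 48 = (x + 8)(x - 6)
Common monic factor: x + 8


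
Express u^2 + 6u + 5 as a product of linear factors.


Roots satisfy r1 + r2 = -b/a = -6 and r1*r2 = c/a = 5.
So r1 = -5, r2 = -1.
u^2 + 6u + 5 = (u - r1)(u - r2) = (u + 5)(u + 1)


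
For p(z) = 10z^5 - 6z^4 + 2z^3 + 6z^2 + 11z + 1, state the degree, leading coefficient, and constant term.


Highest power of z is 5, with coefficient 10. Constant term is 1.
Degree = 5, leading coefficient = 10, constant term = 1


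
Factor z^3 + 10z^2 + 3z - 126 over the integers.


Try integer roots (divisors of -126). z=-7: p(-7)=0.
Divide out (z + 7): quotient is z^2 + 3z - 18.
Factor the quadratic: (z + 6)(z - 3)
Result: (z + 7)(z + 6)(z - 3)


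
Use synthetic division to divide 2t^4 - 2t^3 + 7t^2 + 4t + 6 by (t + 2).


Synthetic division with c = -2. Coefficients: 2, -2, 7, 4, 6
Bring down 2.
  2 * -2 = -4; -4 - 2 = -6
  -6 * -2 = 12; 12 + 7 = 19
  19 * -2 = -38; -38 + 4 = -34
  -34 * -2 = 68; 68 + 6 = 74
Quotient: 2t^3 - 6t^2 + 19t - 34, Remainder: 74


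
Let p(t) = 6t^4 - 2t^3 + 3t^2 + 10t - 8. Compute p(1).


Using direct substitution:
  6 * (1)^4 = 6
  -2 * (1)^3 = -2
  3 * (1)^2 = 3
  10 * (1)^1 = 10
  constant: -8
Sum = 6 - 2 + 3 + 10 - 8 = 9


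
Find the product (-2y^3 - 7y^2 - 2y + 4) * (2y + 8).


Distribute each term of the first polynomial:
  (-2y^3)(2y + 8) = -4y^4 - 16y^3
  (-7y^2)(2y + 8) = -14y^3 - 56y^2
  (-2y)(2y + 8) = -4y^2 - 16y
  (4)(2y + 8) = 8y + 32
Sum: -4y^4 - 30y^3 - 60y^2 - 8y + 32


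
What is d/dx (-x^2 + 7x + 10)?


Apply the power rule term by term:
  d/dx(-x^2) = -2x
  d/dx(7x) = 7
  d/dx(10) = 0
p'(x) = -2x + 7


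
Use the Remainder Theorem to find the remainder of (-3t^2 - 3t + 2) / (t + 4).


By the Remainder Theorem, the remainder equals p(-4):
  -3*(-4)^2 = -48
  -3*(-4)^1 = 12
  constant: 2
Sum: -48 + 12 + 2 = -34


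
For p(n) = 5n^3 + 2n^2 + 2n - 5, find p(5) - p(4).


p(5) = 680
p(4) = 355
p(5) - p(4) = 680 - 355 = 325


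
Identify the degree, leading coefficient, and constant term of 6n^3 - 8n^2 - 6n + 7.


Highest power of n is 3, with coefficient 6. Constant term is 7.
Degree = 3, leading coefficient = 6, constant term = 7


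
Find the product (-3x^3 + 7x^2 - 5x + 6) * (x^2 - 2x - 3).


Distribute each term of the first polynomial:
  (-3x^3)(x^2 - 2x - 3) = -3x^5 + 6x^4 + 9x^3
  (7x^2)(x^2 - 2x - 3) = 7x^4 - 14x^3 - 21x^2
  (-5x)(x^2 - 2x - 3) = -5x^3 + 10x^2 + 15x
  (6)(x^2 - 2x - 3) = 6x^2 - 12x - 18
Sum: -3x^5 + 13x^4 - 10x^3 - 5x^2 + 3x - 18


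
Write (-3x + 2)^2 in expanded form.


Expand (-3x + 2)^2 by repeated multiplication:
= 9x^2 - 12x + 4


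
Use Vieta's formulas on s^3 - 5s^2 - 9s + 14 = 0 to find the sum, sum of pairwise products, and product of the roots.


Monic cubic s^3+bs^2+cs+d=0: sum=-b, pairwise sum=c, product=-d.
b=-5, c=-9, d=14
r1+r2+r3 = 5
r1r2+r1r3+r2r3 = -9
r1r2r3 = -14


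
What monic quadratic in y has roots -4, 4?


p(y) = (y + 4)(y - 4)
Expand: y^2 - 16


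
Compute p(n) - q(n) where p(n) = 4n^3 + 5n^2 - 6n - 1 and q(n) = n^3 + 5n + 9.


Distribute the minus sign:
  (4n^3 + 5n^2 - 6n - 1)
- (n^3 + 5n + 9)
Negate second polynomial: -n^3 - 5n - 9
Add: 3n^3 + 5n^2 - 11n - 10


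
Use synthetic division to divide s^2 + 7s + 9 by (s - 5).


Synthetic division with c = 5. Coefficients: 1, 7, 9
Bring down 1.
  1 * 5 = 5; 5 + 7 = 12
  12 * 5 = 60; 60 + 9 = 69
Quotient: s + 12, Remainder: 69


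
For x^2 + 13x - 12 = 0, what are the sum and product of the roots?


For ax^2+bx+c=0: sum = -b/a, product = c/a.
a=1, b=13, c=-12
Sum = -(13)/1 = -13
Product = (-12)/1 = -12


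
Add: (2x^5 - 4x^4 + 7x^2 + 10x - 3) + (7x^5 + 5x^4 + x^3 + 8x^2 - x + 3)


Align terms by degree and add:
  2x^5 - 4x^4 + 7x^2 + 10x - 3
+ 7x^5 + 5x^4 + x^3 + 8x^2 - x + 3
= 9x^5 + x^4 + x^3 + 15x^2 + 9x


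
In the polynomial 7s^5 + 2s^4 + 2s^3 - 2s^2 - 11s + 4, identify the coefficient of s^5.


Read off the coefficient of s^5: 7


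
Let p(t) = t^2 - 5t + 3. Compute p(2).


Using direct substitution:
  1 * (2)^2 = 4
  -5 * (2)^1 = -10
  constant: 3
Sum = 4 - 10 + 3 = -3


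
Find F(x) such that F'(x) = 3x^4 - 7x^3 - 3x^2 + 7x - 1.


Reverse power rule on each term:
  ∫ 3x^4 dx = (3/5)x^5
  ∫ -7x^3 dx = -(7/4)x^4
  ∫ -3x^2 dx = -x^3
  ∫ 7x dx = (7/2)x^2
  ∫ -1 dx = -x
F(x) = (3/5)x^5 - (7/4)x^4 - x^3 + (7/2)x^2 - x + C


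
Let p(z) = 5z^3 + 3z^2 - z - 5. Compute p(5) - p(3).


p(5) = 690
p(3) = 154
p(5) - p(3) = 690 - 154 = 536


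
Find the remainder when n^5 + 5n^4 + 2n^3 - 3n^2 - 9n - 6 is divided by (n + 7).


By the Remainder Theorem, the remainder equals p(-7):
  1*(-7)^5 = -16807
  5*(-7)^4 = 12005
  2*(-7)^3 = -686
  -3*(-7)^2 = -147
  -9*(-7)^1 = 63
  constant: -6
Sum: -16807 + 12005 - 686 - 147 + 63 - 6 = -5578


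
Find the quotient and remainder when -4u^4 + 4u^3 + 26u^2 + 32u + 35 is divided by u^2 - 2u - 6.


(-4u^4 + 4u^3 + 26u^2 + 32u + 35) / (u^2 - 2u - 6)
Step 1: -4u^2 * (u^2 - 2u - 6) = -4u^4 + 8u^3 + 24u^2; subtract.
Step 2: -4u * (u^2 - 2u - 6) = -4u^3 + 8u^2 + 24u; subtract.
Step 3: -6 * (u^2 - 2u - 6) = -6u^2 + 12u + 36; subtract.
Quotient: -4u^2 - 4u - 6, Remainder: -4u - 1


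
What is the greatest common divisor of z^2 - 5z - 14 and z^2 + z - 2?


Factor each:
  z^2 - 5z - 14 = (z + 2)(z - 7)
  z^2 + z - 2 = (z + 2)(z - 1)
Common monic factor: z + 2


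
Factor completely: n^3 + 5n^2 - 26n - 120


Try integer roots (divisors of -120). n=5: p(5)=0.
Divide out (n - 5): quotient is n^2 + 10n + 24.
Factor the quadratic: (n + 4)(n + 6)
Result: (n - 5)(n + 4)(n + 6)


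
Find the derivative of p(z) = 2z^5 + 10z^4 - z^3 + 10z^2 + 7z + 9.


Apply the power rule term by term:
  d/dz(2z^5) = 10z^4
  d/dz(10z^4) = 40z^3
  d/dz(-z^3) = -3z^2
  d/dz(10z^2) = 20z
  d/dz(7z) = 7
  d/dz(9) = 0
p'(z) = 10z^4 + 40z^3 - 3z^2 + 20z + 7


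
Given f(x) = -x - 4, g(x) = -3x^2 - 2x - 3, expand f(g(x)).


Substitute g(x) into f:
f(g(x)) = -1*(-3x^2 - 2x - 3) + (-4)
Expand and combine: 3x^2 + 2x - 1


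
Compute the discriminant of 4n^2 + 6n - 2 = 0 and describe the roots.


D = b^2 - 4ac = (6)^2 - 4(4)(-2) = 36 + 32 = 68
Since D > 0: two distinct irrational roots


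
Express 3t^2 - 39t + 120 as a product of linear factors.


Roots satisfy r1 + r2 = -b/a = 13 and r1*r2 = c/a = 40.
So r1 = 8, r2 = 5.
3t^2 - 39t + 120 = 3(t - r1)(t - r2) = 3(t - 8)(t - 5)


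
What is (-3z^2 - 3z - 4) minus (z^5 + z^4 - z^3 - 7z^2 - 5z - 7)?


Distribute the minus sign:
  (-3z^2 - 3z - 4)
- (z^5 + z^4 - z^3 - 7z^2 - 5z - 7)
Negate second polynomial: -z^5 - z^4 + z^3 + 7z^2 + 5z + 7
Add: -z^5 - z^4 + z^3 + 4z^2 + 2z + 3


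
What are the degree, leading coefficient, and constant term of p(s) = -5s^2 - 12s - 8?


Highest power of s is 2, with coefficient -5. Constant term is -8.
Degree = 2, leading coefficient = -5, constant term = -8
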